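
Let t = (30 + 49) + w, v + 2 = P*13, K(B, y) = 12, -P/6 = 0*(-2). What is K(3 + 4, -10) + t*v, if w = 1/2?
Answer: -147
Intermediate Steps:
P = 0 (P = -0*(-2) = -6*0 = 0)
w = ½ ≈ 0.50000
v = -2 (v = -2 + 0*13 = -2 + 0 = -2)
t = 159/2 (t = (30 + 49) + ½ = 79 + ½ = 159/2 ≈ 79.500)
K(3 + 4, -10) + t*v = 12 + (159/2)*(-2) = 12 - 159 = -147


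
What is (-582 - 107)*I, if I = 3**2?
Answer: -6201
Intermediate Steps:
I = 9
(-582 - 107)*I = (-582 - 107)*9 = -689*9 = -6201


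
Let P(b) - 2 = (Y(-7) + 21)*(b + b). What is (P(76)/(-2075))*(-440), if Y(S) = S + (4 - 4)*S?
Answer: 37488/83 ≈ 451.66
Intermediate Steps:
Y(S) = S (Y(S) = S + 0*S = S + 0 = S)
P(b) = 2 + 28*b (P(b) = 2 + (-7 + 21)*(b + b) = 2 + 14*(2*b) = 2 + 28*b)
(P(76)/(-2075))*(-440) = ((2 + 28*76)/(-2075))*(-440) = ((2 + 2128)*(-1/2075))*(-440) = (2130*(-1/2075))*(-440) = -426/415*(-440) = 37488/83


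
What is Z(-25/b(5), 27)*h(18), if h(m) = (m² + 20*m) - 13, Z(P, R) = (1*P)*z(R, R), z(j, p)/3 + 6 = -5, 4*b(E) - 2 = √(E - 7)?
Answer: 738100 - 369050*I*√2 ≈ 7.381e+5 - 5.2192e+5*I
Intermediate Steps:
b(E) = ½ + √(-7 + E)/4 (b(E) = ½ + √(E - 7)/4 = ½ + √(-7 + E)/4)
z(j, p) = -33 (z(j, p) = -18 + 3*(-5) = -18 - 15 = -33)
Z(P, R) = -33*P (Z(P, R) = (1*P)*(-33) = P*(-33) = -33*P)
h(m) = -13 + m² + 20*m
Z(-25/b(5), 27)*h(18) = (-(-825)/(½ + √(-7 + 5)/4))*(-13 + 18² + 20*18) = (-(-825)/(½ + √(-2)/4))*(-13 + 324 + 360) = -(-825)/(½ + (I*√2)/4)*671 = -(-825)/(½ + I*√2/4)*671 = (825/(½ + I*√2/4))*671 = 553575/(½ + I*√2/4)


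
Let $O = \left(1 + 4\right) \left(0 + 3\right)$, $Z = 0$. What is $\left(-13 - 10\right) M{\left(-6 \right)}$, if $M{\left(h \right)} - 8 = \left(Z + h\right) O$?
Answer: $1886$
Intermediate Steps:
$O = 15$ ($O = 5 \cdot 3 = 15$)
$M{\left(h \right)} = 8 + 15 h$ ($M{\left(h \right)} = 8 + \left(0 + h\right) 15 = 8 + h 15 = 8 + 15 h$)
$\left(-13 - 10\right) M{\left(-6 \right)} = \left(-13 - 10\right) \left(8 + 15 \left(-6\right)\right) = - 23 \left(8 - 90\right) = \left(-23\right) \left(-82\right) = 1886$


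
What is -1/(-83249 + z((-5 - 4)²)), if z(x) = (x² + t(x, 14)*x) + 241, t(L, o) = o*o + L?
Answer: 1/54010 ≈ 1.8515e-5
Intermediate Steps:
t(L, o) = L + o² (t(L, o) = o² + L = L + o²)
z(x) = 241 + x² + x*(196 + x) (z(x) = (x² + (x + 14²)*x) + 241 = (x² + (x + 196)*x) + 241 = (x² + (196 + x)*x) + 241 = (x² + x*(196 + x)) + 241 = 241 + x² + x*(196 + x))
-1/(-83249 + z((-5 - 4)²)) = -1/(-83249 + (241 + ((-5 - 4)²)² + (-5 - 4)²*(196 + (-5 - 4)²))) = -1/(-83249 + (241 + ((-9)²)² + (-9)²*(196 + (-9)²))) = -1/(-83249 + (241 + 81² + 81*(196 + 81))) = -1/(-83249 + (241 + 6561 + 81*277)) = -1/(-83249 + (241 + 6561 + 22437)) = -1/(-83249 + 29239) = -1/(-54010) = -1*(-1/54010) = 1/54010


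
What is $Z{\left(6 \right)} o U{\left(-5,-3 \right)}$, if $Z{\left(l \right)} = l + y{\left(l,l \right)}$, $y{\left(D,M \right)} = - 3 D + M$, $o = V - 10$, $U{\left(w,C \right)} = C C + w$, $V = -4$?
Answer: $336$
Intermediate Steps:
$U{\left(w,C \right)} = w + C^{2}$ ($U{\left(w,C \right)} = C^{2} + w = w + C^{2}$)
$o = -14$ ($o = -4 - 10 = -14$)
$y{\left(D,M \right)} = M - 3 D$
$Z{\left(l \right)} = - l$ ($Z{\left(l \right)} = l + \left(l - 3 l\right) = l - 2 l = - l$)
$Z{\left(6 \right)} o U{\left(-5,-3 \right)} = \left(-1\right) 6 \left(-14\right) \left(-5 + \left(-3\right)^{2}\right) = \left(-6\right) \left(-14\right) \left(-5 + 9\right) = 84 \cdot 4 = 336$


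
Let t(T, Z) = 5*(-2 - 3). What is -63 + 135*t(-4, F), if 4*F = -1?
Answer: -3438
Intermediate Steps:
F = -¼ (F = (¼)*(-1) = -¼ ≈ -0.25000)
t(T, Z) = -25 (t(T, Z) = 5*(-5) = -25)
-63 + 135*t(-4, F) = -63 + 135*(-25) = -63 - 3375 = -3438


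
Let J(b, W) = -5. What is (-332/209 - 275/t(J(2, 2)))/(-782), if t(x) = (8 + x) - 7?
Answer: -56147/653752 ≈ -0.085884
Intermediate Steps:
t(x) = 1 + x
(-332/209 - 275/t(J(2, 2)))/(-782) = (-332/209 - 275/(1 - 5))/(-782) = (-332*1/209 - 275/(-4))*(-1/782) = (-332/209 - 275*(-1/4))*(-1/782) = (-332/209 + 275/4)*(-1/782) = (56147/836)*(-1/782) = -56147/653752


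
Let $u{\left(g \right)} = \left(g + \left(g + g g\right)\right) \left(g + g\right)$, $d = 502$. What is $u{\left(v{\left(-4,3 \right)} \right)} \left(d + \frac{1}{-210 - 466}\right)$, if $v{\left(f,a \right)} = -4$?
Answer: $- \frac{5429616}{169} \approx -32128.0$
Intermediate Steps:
$u{\left(g \right)} = 2 g \left(g^{2} + 2 g\right)$ ($u{\left(g \right)} = \left(g + \left(g + g^{2}\right)\right) 2 g = \left(g^{2} + 2 g\right) 2 g = 2 g \left(g^{2} + 2 g\right)$)
$u{\left(v{\left(-4,3 \right)} \right)} \left(d + \frac{1}{-210 - 466}\right) = 2 \left(-4\right)^{2} \left(2 - 4\right) \left(502 + \frac{1}{-210 - 466}\right) = 2 \cdot 16 \left(-2\right) \left(502 + \frac{1}{-676}\right) = - 64 \left(502 - \frac{1}{676}\right) = \left(-64\right) \frac{339351}{676} = - \frac{5429616}{169}$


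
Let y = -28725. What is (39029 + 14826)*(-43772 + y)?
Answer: -3904325935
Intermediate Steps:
(39029 + 14826)*(-43772 + y) = (39029 + 14826)*(-43772 - 28725) = 53855*(-72497) = -3904325935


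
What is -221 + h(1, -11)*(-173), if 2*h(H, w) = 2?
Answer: -394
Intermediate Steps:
h(H, w) = 1 (h(H, w) = (½)*2 = 1)
-221 + h(1, -11)*(-173) = -221 + 1*(-173) = -221 - 173 = -394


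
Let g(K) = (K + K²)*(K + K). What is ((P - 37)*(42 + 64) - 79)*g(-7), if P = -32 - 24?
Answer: 5842956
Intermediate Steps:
g(K) = 2*K*(K + K²) (g(K) = (K + K²)*(2*K) = 2*K*(K + K²))
P = -56
((P - 37)*(42 + 64) - 79)*g(-7) = ((-56 - 37)*(42 + 64) - 79)*(2*(-7)²*(1 - 7)) = (-93*106 - 79)*(2*49*(-6)) = (-9858 - 79)*(-588) = -9937*(-588) = 5842956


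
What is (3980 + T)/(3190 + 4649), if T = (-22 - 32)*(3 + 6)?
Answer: 3494/7839 ≈ 0.44572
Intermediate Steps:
T = -486 (T = -54*9 = -486)
(3980 + T)/(3190 + 4649) = (3980 - 486)/(3190 + 4649) = 3494/7839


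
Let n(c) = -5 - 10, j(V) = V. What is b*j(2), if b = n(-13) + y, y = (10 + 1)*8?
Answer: 146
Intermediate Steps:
n(c) = -15
y = 88 (y = 11*8 = 88)
b = 73 (b = -15 + 88 = 73)
b*j(2) = 73*2 = 146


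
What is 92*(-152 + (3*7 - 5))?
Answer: -12512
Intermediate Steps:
92*(-152 + (3*7 - 5)) = 92*(-152 + (21 - 5)) = 92*(-152 + 16) = 92*(-136) = -12512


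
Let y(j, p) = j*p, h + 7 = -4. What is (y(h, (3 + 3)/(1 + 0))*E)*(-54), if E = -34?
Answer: -121176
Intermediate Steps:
h = -11 (h = -7 - 4 = -11)
(y(h, (3 + 3)/(1 + 0))*E)*(-54) = (-11*(3 + 3)/(1 + 0)*(-34))*(-54) = (-66/1*(-34))*(-54) = (-66*(-34))*(-54) = (-11*6*(-34))*(-54) = -66*(-34)*(-54) = 2244*(-54) = -121176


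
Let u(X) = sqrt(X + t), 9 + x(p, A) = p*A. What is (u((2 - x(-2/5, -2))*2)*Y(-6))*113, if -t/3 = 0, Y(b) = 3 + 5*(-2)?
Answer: -791*sqrt(510)/5 ≈ -3572.7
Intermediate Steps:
x(p, A) = -9 + A*p (x(p, A) = -9 + p*A = -9 + A*p)
Y(b) = -7 (Y(b) = 3 - 10 = -7)
t = 0 (t = -3*0 = 0)
u(X) = sqrt(X) (u(X) = sqrt(X + 0) = sqrt(X))
(u((2 - x(-2/5, -2))*2)*Y(-6))*113 = (sqrt((2 - (-9 - (-4)/5))*2)*(-7))*113 = (sqrt((2 - (-9 - 2*(-2/5)))*2)*(-7))*113 = (sqrt((2 - (-9 + 4/5))*2)*(-7))*113 = (sqrt((2 - 1*(-41/5))*2)*(-7))*113 = (sqrt((2 + 41/5)*2)*(-7))*113 = (sqrt((51/5)*2)*(-7))*113 = (sqrt(102/5)*(-7))*113 = ((sqrt(510)/5)*(-7))*113 = -7*sqrt(510)/5*113 = -791*sqrt(510)/5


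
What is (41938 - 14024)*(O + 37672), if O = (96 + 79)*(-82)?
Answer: 651010308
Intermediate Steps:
O = -14350 (O = 175*(-82) = -14350)
(41938 - 14024)*(O + 37672) = (41938 - 14024)*(-14350 + 37672) = 27914*23322 = 651010308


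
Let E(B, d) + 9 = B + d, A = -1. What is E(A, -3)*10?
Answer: -130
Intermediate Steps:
E(B, d) = -9 + B + d (E(B, d) = -9 + (B + d) = -9 + B + d)
E(A, -3)*10 = (-9 - 1 - 3)*10 = -13*10 = -130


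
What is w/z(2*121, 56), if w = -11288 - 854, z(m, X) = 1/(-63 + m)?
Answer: -2173418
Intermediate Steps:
w = -12142
w/z(2*121, 56) = -12142/(1/(-63 + 2*121)) = -12142/(1/(-63 + 242)) = -12142/(1/179) = -12142/1/179 = -12142*179 = -2173418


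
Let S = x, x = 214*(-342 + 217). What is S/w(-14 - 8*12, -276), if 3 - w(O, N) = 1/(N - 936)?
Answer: -32421000/3637 ≈ -8914.2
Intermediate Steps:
w(O, N) = 3 - 1/(-936 + N) (w(O, N) = 3 - 1/(N - 936) = 3 - 1/(-936 + N))
x = -26750 (x = 214*(-125) = -26750)
S = -26750
S/w(-14 - 8*12, -276) = -26750*(-936 - 276)/(-2809 + 3*(-276)) = -26750*(-1212/(-2809 - 828)) = -26750/((-1/1212*(-3637))) = -26750/3637/1212 = -26750*1212/3637 = -32421000/3637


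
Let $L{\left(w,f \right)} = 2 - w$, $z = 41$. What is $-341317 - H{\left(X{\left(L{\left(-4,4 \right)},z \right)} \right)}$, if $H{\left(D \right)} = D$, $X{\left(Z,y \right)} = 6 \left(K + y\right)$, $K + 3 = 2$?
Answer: $-341557$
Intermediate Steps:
$K = -1$ ($K = -3 + 2 = -1$)
$X{\left(Z,y \right)} = -6 + 6 y$ ($X{\left(Z,y \right)} = 6 \left(-1 + y\right) = -6 + 6 y$)
$-341317 - H{\left(X{\left(L{\left(-4,4 \right)},z \right)} \right)} = -341317 - \left(-6 + 6 \cdot 41\right) = -341317 - \left(-6 + 246\right) = -341317 - 240 = -341557$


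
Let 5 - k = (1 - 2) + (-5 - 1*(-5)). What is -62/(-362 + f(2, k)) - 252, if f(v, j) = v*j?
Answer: -44069/175 ≈ -251.82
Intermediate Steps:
k = 6 (k = 5 - ((1 - 2) + (-5 - 1*(-5))) = 5 - (-1 + (-5 + 5)) = 5 - (-1 + 0) = 5 - 1*(-1) = 5 + 1 = 6)
f(v, j) = j*v
-62/(-362 + f(2, k)) - 252 = -62/(-362 + 6*2) - 252 = -62/(-362 + 12) - 252 = -62/(-350) - 252 = -1/350*(-62) - 252 = 31/175 - 252 = -44069/175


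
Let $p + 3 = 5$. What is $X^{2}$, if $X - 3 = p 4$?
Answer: $121$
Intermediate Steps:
$p = 2$ ($p = -3 + 5 = 2$)
$X = 11$ ($X = 3 + 2 \cdot 4 = 3 + 8 = 11$)
$X^{2} = 11^{2} = 121$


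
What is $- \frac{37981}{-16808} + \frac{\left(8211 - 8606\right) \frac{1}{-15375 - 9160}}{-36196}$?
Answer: $\frac{1686486836625}{746333069944} \approx 2.2597$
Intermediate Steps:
$- \frac{37981}{-16808} + \frac{\left(8211 - 8606\right) \frac{1}{-15375 - 9160}}{-36196} = \left(-37981\right) \left(- \frac{1}{16808}\right) + - \frac{395}{-24535} \left(- \frac{1}{36196}\right) = \frac{37981}{16808} + \left(-395\right) \left(- \frac{1}{24535}\right) \left(- \frac{1}{36196}\right) = \frac{37981}{16808} + \frac{79}{4907} \left(- \frac{1}{36196}\right) = \frac{37981}{16808} - \frac{79}{177613772} = \frac{1686486836625}{746333069944}$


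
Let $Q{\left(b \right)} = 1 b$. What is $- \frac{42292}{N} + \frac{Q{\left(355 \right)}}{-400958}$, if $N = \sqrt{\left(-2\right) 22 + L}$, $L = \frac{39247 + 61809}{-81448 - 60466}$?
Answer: $- \frac{355}{400958} + \frac{21146 i \sqrt{56280183163}}{793159} \approx -0.00088538 + 6324.8 i$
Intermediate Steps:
$L = - \frac{50528}{70957}$ ($L = \frac{101056}{-141914} = 101056 \left(- \frac{1}{141914}\right) = - \frac{50528}{70957} \approx -0.71209$)
$N = \frac{2 i \sqrt{56280183163}}{70957}$ ($N = \sqrt{\left(-2\right) 22 - \frac{50528}{70957}} = \sqrt{-44 - \frac{50528}{70957}} = \sqrt{- \frac{3172636}{70957}} = \frac{2 i \sqrt{56280183163}}{70957} \approx 6.6867 i$)
$Q{\left(b \right)} = b$
$- \frac{42292}{N} + \frac{Q{\left(355 \right)}}{-400958} = - \frac{42292}{\frac{2}{70957} i \sqrt{56280183163}} + \frac{355}{-400958} = - 42292 \left(- \frac{i \sqrt{56280183163}}{1586318}\right) + 355 \left(- \frac{1}{400958}\right) = \frac{21146 i \sqrt{56280183163}}{793159} - \frac{355}{400958} = - \frac{355}{400958} + \frac{21146 i \sqrt{56280183163}}{793159}$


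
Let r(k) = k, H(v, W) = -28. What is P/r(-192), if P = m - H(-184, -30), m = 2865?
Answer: -2893/192 ≈ -15.068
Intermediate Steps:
P = 2893 (P = 2865 - 1*(-28) = 2865 + 28 = 2893)
P/r(-192) = 2893/(-192) = 2893*(-1/192) = -2893/192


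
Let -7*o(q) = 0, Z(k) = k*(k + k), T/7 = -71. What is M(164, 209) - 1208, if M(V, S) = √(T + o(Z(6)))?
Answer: -1208 + I*√497 ≈ -1208.0 + 22.293*I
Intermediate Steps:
T = -497 (T = 7*(-71) = -497)
Z(k) = 2*k² (Z(k) = k*(2*k) = 2*k²)
o(q) = 0 (o(q) = -⅐*0 = 0)
M(V, S) = I*√497 (M(V, S) = √(-497 + 0) = √(-497) = I*√497)
M(164, 209) - 1208 = I*√497 - 1208 = -1208 + I*√497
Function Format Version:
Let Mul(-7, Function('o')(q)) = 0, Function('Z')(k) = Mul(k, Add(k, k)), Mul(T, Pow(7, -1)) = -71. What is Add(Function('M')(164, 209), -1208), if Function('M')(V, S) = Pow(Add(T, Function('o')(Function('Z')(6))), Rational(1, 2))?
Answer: Add(-1208, Mul(I, Pow(497, Rational(1, 2)))) ≈ Add(-1208.0, Mul(22.293, I))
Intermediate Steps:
T = -497 (T = Mul(7, -71) = -497)
Function('Z')(k) = Mul(2, Pow(k, 2)) (Function('Z')(k) = Mul(k, Mul(2, k)) = Mul(2, Pow(k, 2)))
Function('o')(q) = 0 (Function('o')(q) = Mul(Rational(-1, 7), 0) = 0)
Function('M')(V, S) = Mul(I, Pow(497, Rational(1, 2))) (Function('M')(V, S) = Pow(Add(-497, 0), Rational(1, 2)) = Pow(-497, Rational(1, 2)) = Mul(I, Pow(497, Rational(1, 2))))
Add(Function('M')(164, 209), -1208) = Add(Mul(I, Pow(497, Rational(1, 2))), -1208) = Add(-1208, Mul(I, Pow(497, Rational(1, 2))))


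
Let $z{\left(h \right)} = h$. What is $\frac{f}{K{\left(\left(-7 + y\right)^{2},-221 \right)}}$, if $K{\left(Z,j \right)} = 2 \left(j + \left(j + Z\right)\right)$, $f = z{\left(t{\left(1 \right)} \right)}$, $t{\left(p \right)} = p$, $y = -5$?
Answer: $- \frac{1}{596} \approx -0.0016779$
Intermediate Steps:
$f = 1$
$K{\left(Z,j \right)} = 2 Z + 4 j$ ($K{\left(Z,j \right)} = 2 \left(j + \left(Z + j\right)\right) = 2 \left(Z + 2 j\right) = 2 Z + 4 j$)
$\frac{f}{K{\left(\left(-7 + y\right)^{2},-221 \right)}} = 1 \frac{1}{2 \left(-7 - 5\right)^{2} + 4 \left(-221\right)} = 1 \frac{1}{2 \left(-12\right)^{2} - 884} = 1 \frac{1}{2 \cdot 144 - 884} = 1 \frac{1}{288 - 884} = 1 \frac{1}{-596} = 1 \left(- \frac{1}{596}\right) = - \frac{1}{596}$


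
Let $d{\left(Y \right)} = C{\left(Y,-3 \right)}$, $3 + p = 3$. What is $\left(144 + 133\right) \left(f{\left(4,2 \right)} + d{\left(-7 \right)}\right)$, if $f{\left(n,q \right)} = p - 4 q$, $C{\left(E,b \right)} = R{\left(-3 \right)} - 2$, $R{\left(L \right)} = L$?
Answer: $-3601$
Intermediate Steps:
$p = 0$ ($p = -3 + 3 = 0$)
$C{\left(E,b \right)} = -5$ ($C{\left(E,b \right)} = -3 - 2 = -5$)
$d{\left(Y \right)} = -5$
$f{\left(n,q \right)} = - 4 q$ ($f{\left(n,q \right)} = 0 - 4 q = - 4 q$)
$\left(144 + 133\right) \left(f{\left(4,2 \right)} + d{\left(-7 \right)}\right) = \left(144 + 133\right) \left(\left(-4\right) 2 - 5\right) = 277 \left(-8 - 5\right) = 277 \left(-13\right) = -3601$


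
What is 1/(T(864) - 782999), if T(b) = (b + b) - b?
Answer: -1/782135 ≈ -1.2786e-6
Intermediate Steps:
T(b) = b (T(b) = 2*b - b = b)
1/(T(864) - 782999) = 1/(864 - 782999) = 1/(-782135) = -1/782135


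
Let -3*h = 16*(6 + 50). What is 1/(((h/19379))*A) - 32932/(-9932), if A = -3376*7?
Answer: 174472135547/52575717376 ≈ 3.3185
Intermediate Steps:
h = -896/3 (h = -16*(6 + 50)/3 = -16*56/3 = -⅓*896 = -896/3 ≈ -298.67)
A = -23632
1/(((h/19379))*A) - 32932/(-9932) = 1/(-896/3/19379*(-23632)) - 32932/(-9932) = -1/23632/(-896/3*1/19379) - 32932*(-1/9932) = -1/23632/(-896/58137) + 8233/2483 = -58137/896*(-1/23632) + 8233/2483 = 58137/21174272 + 8233/2483 = 174472135547/52575717376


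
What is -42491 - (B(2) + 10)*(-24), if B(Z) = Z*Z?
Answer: -42155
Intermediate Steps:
B(Z) = Z²
-42491 - (B(2) + 10)*(-24) = -42491 - (2² + 10)*(-24) = -42491 - (4 + 10)*(-24) = -42491 - 14*(-24) = -42491 - 1*(-336) = -42491 + 336 = -42155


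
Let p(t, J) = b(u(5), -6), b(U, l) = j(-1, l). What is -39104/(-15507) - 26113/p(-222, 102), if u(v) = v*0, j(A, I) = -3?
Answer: 135017201/15507 ≈ 8706.9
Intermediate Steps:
u(v) = 0
b(U, l) = -3
p(t, J) = -3
-39104/(-15507) - 26113/p(-222, 102) = -39104/(-15507) - 26113/(-3) = -39104*(-1/15507) - 26113*(-1/3) = 39104/15507 + 26113/3 = 135017201/15507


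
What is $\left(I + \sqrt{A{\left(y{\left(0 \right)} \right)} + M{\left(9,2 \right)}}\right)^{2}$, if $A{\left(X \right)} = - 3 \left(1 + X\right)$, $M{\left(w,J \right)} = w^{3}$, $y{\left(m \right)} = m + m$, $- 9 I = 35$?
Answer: $\frac{60031}{81} - \frac{770 \sqrt{6}}{9} \approx 531.56$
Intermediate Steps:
$I = - \frac{35}{9}$ ($I = \left(- \frac{1}{9}\right) 35 = - \frac{35}{9} \approx -3.8889$)
$y{\left(m \right)} = 2 m$
$A{\left(X \right)} = -3 - 3 X$
$\left(I + \sqrt{A{\left(y{\left(0 \right)} \right)} + M{\left(9,2 \right)}}\right)^{2} = \left(- \frac{35}{9} + \sqrt{\left(-3 - 3 \cdot 2 \cdot 0\right) + 9^{3}}\right)^{2} = \left(- \frac{35}{9} + \sqrt{\left(-3 - 0\right) + 729}\right)^{2} = \left(- \frac{35}{9} + \sqrt{\left(-3 + 0\right) + 729}\right)^{2} = \left(- \frac{35}{9} + \sqrt{-3 + 729}\right)^{2} = \left(- \frac{35}{9} + \sqrt{726}\right)^{2} = \left(- \frac{35}{9} + 11 \sqrt{6}\right)^{2}$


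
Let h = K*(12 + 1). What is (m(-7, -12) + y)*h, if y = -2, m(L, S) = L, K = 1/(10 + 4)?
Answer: -117/14 ≈ -8.3571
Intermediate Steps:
K = 1/14 ≈ 0.071429
h = 13/14 (h = (12 + 1)/14 = (1/14)*13 = 13/14 ≈ 0.92857)
(m(-7, -12) + y)*h = (-7 - 2)*(13/14) = -9*13/14 = -117/14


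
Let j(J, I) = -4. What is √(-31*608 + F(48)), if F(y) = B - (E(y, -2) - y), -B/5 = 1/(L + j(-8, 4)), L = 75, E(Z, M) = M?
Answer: I*√94761073/71 ≈ 137.11*I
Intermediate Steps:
B = -5/71 (B = -5/(75 - 4) = -5/71 ≈ -0.070423)
F(y) = 137/71 + y (F(y) = -5/71 - (-2 - y) = -5/71 + (2 + y) = 137/71 + y)
√(-31*608 + F(48)) = √(-31*608 + (137/71 + 48)) = √(-18848 + 3545/71) = √(-1334663/71) = I*√94761073/71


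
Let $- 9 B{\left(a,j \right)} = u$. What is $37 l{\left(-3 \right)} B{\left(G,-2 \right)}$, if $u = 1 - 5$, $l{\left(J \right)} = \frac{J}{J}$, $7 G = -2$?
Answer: $\frac{148}{9} \approx 16.444$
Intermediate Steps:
$G = - \frac{2}{7}$ ($G = \frac{1}{7} \left(-2\right) = - \frac{2}{7} \approx -0.28571$)
$l{\left(J \right)} = 1$
$u = -4$ ($u = 1 - 5 = -4$)
$B{\left(a,j \right)} = \frac{4}{9}$ ($B{\left(a,j \right)} = \left(- \frac{1}{9}\right) \left(-4\right) = \frac{4}{9}$)
$37 l{\left(-3 \right)} B{\left(G,-2 \right)} = 37 \cdot 1 \cdot \frac{4}{9} = 37 \cdot \frac{4}{9} = \frac{148}{9}$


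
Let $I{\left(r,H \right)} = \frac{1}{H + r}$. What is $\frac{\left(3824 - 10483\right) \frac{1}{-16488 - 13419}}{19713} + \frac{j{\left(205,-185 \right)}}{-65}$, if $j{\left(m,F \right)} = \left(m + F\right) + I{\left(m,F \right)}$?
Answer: $- \frac{236403576391}{766423698300} \approx -0.30845$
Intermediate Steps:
$j{\left(m,F \right)} = F + m + \frac{1}{F + m}$ ($j{\left(m,F \right)} = \left(m + F\right) + \frac{1}{F + m} = \left(F + m\right) + \frac{1}{F + m} = F + m + \frac{1}{F + m}$)
$\frac{\left(3824 - 10483\right) \frac{1}{-16488 - 13419}}{19713} + \frac{j{\left(205,-185 \right)}}{-65} = \frac{\left(3824 - 10483\right) \frac{1}{-16488 - 13419}}{19713} + \frac{-185 + 205 + \frac{1}{-185 + 205}}{-65} = - \frac{6659}{-29907} \cdot \frac{1}{19713} + \left(-185 + 205 + \frac{1}{20}\right) \left(- \frac{1}{65}\right) = \left(-6659\right) \left(- \frac{1}{29907}\right) \frac{1}{19713} + \left(-185 + 205 + \frac{1}{20}\right) \left(- \frac{1}{65}\right) = \frac{6659}{29907} \cdot \frac{1}{19713} + \frac{401}{20} \left(- \frac{1}{65}\right) = \frac{6659}{589556691} - \frac{401}{1300} = - \frac{236403576391}{766423698300}$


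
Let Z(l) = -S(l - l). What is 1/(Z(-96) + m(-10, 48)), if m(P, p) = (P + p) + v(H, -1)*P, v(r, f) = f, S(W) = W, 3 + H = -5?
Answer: 1/48 ≈ 0.020833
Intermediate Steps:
H = -8 (H = -3 - 5 = -8)
Z(l) = 0 (Z(l) = -(l - l) = -1*0 = 0)
m(P, p) = p (m(P, p) = (P + p) - P = p)
1/(Z(-96) + m(-10, 48)) = 1/(0 + 48) = 1/48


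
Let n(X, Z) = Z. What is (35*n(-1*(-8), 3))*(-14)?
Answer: -1470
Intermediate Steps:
(35*n(-1*(-8), 3))*(-14) = (35*3)*(-14) = 105*(-14) = -1470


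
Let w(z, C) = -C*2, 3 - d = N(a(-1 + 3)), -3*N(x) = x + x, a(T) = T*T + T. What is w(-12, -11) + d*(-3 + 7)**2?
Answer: 134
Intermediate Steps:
a(T) = T + T**2 (a(T) = T**2 + T = T + T**2)
N(x) = -2*x/3 (N(x) = -(x + x)/3 = -2*x/3)
d = 7 (d = 3 - (-2)*(-1 + 3)*(1 + (-1 + 3))/3 = 3 - (-2)*2*(1 + 2)/3 = 3 - (-2)*2*3/3 = 3 - (-2)*6/3 = 3 - 1*(-4) = 3 + 4 = 7)
w(z, C) = -2*C
w(-12, -11) + d*(-3 + 7)**2 = -2*(-11) + 7*(-3 + 7)**2 = 22 + 7*4**2 = 22 + 7*16 = 22 + 112 = 134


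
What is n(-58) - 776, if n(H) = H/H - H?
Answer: -717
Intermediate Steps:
n(H) = 1 - H
n(-58) - 776 = (1 - 1*(-58)) - 776 = (1 + 58) - 776 = 59 - 776 = -717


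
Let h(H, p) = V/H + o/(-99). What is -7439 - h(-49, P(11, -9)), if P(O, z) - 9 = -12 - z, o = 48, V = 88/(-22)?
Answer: -12028211/1617 ≈ -7438.6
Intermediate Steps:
V = -4 (V = 88*(-1/22) = -4)
P(O, z) = -3 - z (P(O, z) = 9 + (-12 - z) = -3 - z)
h(H, p) = -16/33 - 4/H (h(H, p) = -4/H + 48/(-99) = -4/H + 48*(-1/99) = -4/H - 16/33 = -16/33 - 4/H)
-7439 - h(-49, P(11, -9)) = -7439 - (-16/33 - 4/(-49)) = -7439 - (-16/33 - 4*(-1/49)) = -7439 - (-16/33 + 4/49) = -7439 - 1*(-652/1617) = -7439 + 652/1617 = -12028211/1617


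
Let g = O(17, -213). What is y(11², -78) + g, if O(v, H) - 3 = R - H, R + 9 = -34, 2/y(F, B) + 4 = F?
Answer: 20243/117 ≈ 173.02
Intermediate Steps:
y(F, B) = 2/(-4 + F)
R = -43 (R = -9 - 34 = -43)
O(v, H) = -40 - H (O(v, H) = 3 + (-43 - H) = -40 - H)
g = 173 (g = -40 - 1*(-213) = -40 + 213 = 173)
y(11², -78) + g = 2/(-4 + 11²) + 173 = 2/(-4 + 121) + 173 = 2/117 + 173 = 20243/117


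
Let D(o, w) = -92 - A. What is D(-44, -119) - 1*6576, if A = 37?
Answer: -6705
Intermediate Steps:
D(o, w) = -129 (D(o, w) = -92 - 1*37 = -92 - 37 = -129)
D(-44, -119) - 1*6576 = -129 - 1*6576 = -129 - 6576 = -6705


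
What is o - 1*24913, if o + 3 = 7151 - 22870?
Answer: -40635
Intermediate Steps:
o = -15722 (o = -3 + (7151 - 22870) = -3 - 15719 = -15722)
o - 1*24913 = -15722 - 1*24913 = -15722 - 24913 = -40635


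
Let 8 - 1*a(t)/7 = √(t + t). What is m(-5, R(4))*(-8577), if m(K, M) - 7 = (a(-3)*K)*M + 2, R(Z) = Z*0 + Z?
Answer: 9529047 - 1200780*I*√6 ≈ 9.529e+6 - 2.9413e+6*I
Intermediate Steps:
R(Z) = Z (R(Z) = 0 + Z = Z)
a(t) = 56 - 7*√2*√t (a(t) = 56 - 7*√(t + t) = 56 - 7*√2*√t)
m(K, M) = 9 + K*M*(56 - 7*I*√6) (m(K, M) = 7 + (((56 - 7*√2*√(-3))*K)*M + 2) = 7 + (((56 - 7*√2*I*√3)*K)*M + 2) = 7 + (((56 - 7*I*√6)*K)*M + 2) = 7 + ((K*(56 - 7*I*√6))*M + 2) = 7 + (K*M*(56 - 7*I*√6) + 2) = 7 + (2 + K*M*(56 - 7*I*√6)) = 9 + K*M*(56 - 7*I*√6))
m(-5, R(4))*(-8577) = (9 + 7*(-5)*4*(8 - I*√6))*(-8577) = (9 + (-1120 + 140*I*√6))*(-8577) = (-1111 + 140*I*√6)*(-8577) = 9529047 - 1200780*I*√6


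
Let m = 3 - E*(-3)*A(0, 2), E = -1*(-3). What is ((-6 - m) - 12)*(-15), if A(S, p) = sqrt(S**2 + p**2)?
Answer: 585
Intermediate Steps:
E = 3
m = 21 (m = 3 - 3*(-3)*sqrt(0**2 + 2**2) = 3 - (-9)*sqrt(0 + 4) = 3 - (-9)*sqrt(4) = 3 - (-9)*2 = 3 - 1*(-18) = 3 + 18 = 21)
((-6 - m) - 12)*(-15) = ((-6 - 1*21) - 12)*(-15) = ((-6 - 21) - 12)*(-15) = (-27 - 12)*(-15) = -39*(-15) = 585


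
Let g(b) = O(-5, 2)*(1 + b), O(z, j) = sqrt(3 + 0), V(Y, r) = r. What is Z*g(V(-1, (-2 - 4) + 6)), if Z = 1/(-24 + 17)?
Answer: -sqrt(3)/7 ≈ -0.24744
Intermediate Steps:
O(z, j) = sqrt(3)
Z = -1/7 (Z = 1/(-7) = -1/7 ≈ -0.14286)
g(b) = sqrt(3)*(1 + b)
Z*g(V(-1, (-2 - 4) + 6)) = -sqrt(3)*(1 + ((-2 - 4) + 6))/7 = -sqrt(3)*(1 + (-6 + 6))/7 = -sqrt(3)*(1 + 0)/7 = -sqrt(3)/7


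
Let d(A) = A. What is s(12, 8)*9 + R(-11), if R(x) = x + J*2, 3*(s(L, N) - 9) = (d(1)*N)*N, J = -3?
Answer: 256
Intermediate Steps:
s(L, N) = 9 + N²/3 (s(L, N) = 9 + ((1*N)*N)/3 = 9 + (N*N)/3 = 9 + N²/3)
R(x) = -6 + x (R(x) = x - 3*2 = x - 6 = -6 + x)
s(12, 8)*9 + R(-11) = (9 + (⅓)*8²)*9 + (-6 - 11) = (9 + (⅓)*64)*9 - 17 = (9 + 64/3)*9 - 17 = (91/3)*9 - 17 = 273 - 17 = 256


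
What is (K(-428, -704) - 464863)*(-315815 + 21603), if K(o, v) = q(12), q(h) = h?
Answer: 136764742412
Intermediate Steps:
K(o, v) = 12
(K(-428, -704) - 464863)*(-315815 + 21603) = (12 - 464863)*(-315815 + 21603) = -464851*(-294212) = 136764742412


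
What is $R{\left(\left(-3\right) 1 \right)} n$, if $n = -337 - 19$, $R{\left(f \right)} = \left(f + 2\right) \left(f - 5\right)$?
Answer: $-2848$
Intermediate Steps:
$R{\left(f \right)} = \left(-5 + f\right) \left(2 + f\right)$ ($R{\left(f \right)} = \left(2 + f\right) \left(-5 + f\right) = \left(-5 + f\right) \left(2 + f\right)$)
$n = -356$ ($n = -337 - 19 = -356$)
$R{\left(\left(-3\right) 1 \right)} n = \left(-10 + \left(\left(-3\right) 1\right)^{2} - 3 \left(\left(-3\right) 1\right)\right) \left(-356\right) = \left(-10 + \left(-3\right)^{2} - -9\right) \left(-356\right) = \left(-10 + 9 + 9\right) \left(-356\right) = 8 \left(-356\right) = -2848$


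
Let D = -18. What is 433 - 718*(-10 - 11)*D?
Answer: -270971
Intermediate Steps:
433 - 718*(-10 - 11)*D = 433 - 718*(-10 - 11)*(-18) = 433 - (-15078)*(-18) = 433 - 718*378 = 433 - 271404 = -270971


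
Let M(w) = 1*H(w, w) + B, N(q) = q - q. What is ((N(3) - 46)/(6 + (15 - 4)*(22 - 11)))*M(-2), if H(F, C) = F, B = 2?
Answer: 0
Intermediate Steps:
N(q) = 0
M(w) = 2 + w (M(w) = 1*w + 2 = w + 2 = 2 + w)
((N(3) - 46)/(6 + (15 - 4)*(22 - 11)))*M(-2) = ((0 - 46)/(6 + (15 - 4)*(22 - 11)))*(2 - 2) = -46/(6 + 11*11)*0 = -46/(6 + 121)*0 = -46/127*0 = 0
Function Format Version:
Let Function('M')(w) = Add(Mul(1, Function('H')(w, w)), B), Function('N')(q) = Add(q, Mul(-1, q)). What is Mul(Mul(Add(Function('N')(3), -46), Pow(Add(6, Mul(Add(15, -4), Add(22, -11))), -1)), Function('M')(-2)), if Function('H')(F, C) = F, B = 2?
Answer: 0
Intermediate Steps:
Function('N')(q) = 0
Function('M')(w) = Add(2, w) (Function('M')(w) = Add(Mul(1, w), 2) = Add(w, 2) = Add(2, w))
Mul(Mul(Add(Function('N')(3), -46), Pow(Add(6, Mul(Add(15, -4), Add(22, -11))), -1)), Function('M')(-2)) = Mul(Mul(Add(0, -46), Pow(Add(6, Mul(Add(15, -4), Add(22, -11))), -1)), Add(2, -2)) = Mul(Mul(-46, Pow(Add(6, Mul(11, 11)), -1)), 0) = Mul(Mul(-46, Pow(Add(6, 121), -1)), 0) = Mul(Mul(-46, Pow(127, -1)), 0) = Mul(Mul(-46, Rational(1, 127)), 0) = Mul(Rational(-46, 127), 0) = 0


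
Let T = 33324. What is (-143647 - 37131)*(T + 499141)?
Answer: -96257957770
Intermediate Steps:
(-143647 - 37131)*(T + 499141) = (-143647 - 37131)*(33324 + 499141) = -180778*532465 = -96257957770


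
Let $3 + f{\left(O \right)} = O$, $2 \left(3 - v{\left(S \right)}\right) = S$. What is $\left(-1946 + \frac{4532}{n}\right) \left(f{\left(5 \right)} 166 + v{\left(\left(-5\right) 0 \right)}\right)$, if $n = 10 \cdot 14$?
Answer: $- \frac{4487459}{7} \approx -6.4107 \cdot 10^{5}$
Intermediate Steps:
$v{\left(S \right)} = 3 - \frac{S}{2}$
$f{\left(O \right)} = -3 + O$
$n = 140$
$\left(-1946 + \frac{4532}{n}\right) \left(f{\left(5 \right)} 166 + v{\left(\left(-5\right) 0 \right)}\right) = \left(-1946 + \frac{4532}{140}\right) \left(\left(-3 + 5\right) 166 + \left(3 - \frac{\left(-5\right) 0}{2}\right)\right) = \left(-1946 + 4532 \cdot \frac{1}{140}\right) \left(2 \cdot 166 + \left(3 - 0\right)\right) = \left(-1946 + \frac{1133}{35}\right) \left(332 + \left(3 + 0\right)\right) = - \frac{66977 \left(332 + 3\right)}{35} = \left(- \frac{66977}{35}\right) 335 = - \frac{4487459}{7}$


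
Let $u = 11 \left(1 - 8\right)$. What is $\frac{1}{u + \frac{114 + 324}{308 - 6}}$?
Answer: $- \frac{151}{11408} \approx -0.013236$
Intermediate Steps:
$u = -77$ ($u = 11 \left(-7\right) = -77$)
$\frac{1}{u + \frac{114 + 324}{308 - 6}} = \frac{1}{-77 + \frac{114 + 324}{308 - 6}} = \frac{1}{-77 + \frac{438}{302}} = \frac{1}{-77 + 438 \cdot \frac{1}{302}} = \frac{1}{-77 + \frac{219}{151}} = \frac{1}{- \frac{11408}{151}} = - \frac{151}{11408}$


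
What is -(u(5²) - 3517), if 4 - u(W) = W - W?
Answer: 3513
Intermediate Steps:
u(W) = 4 (u(W) = 4 - (W - W) = 4 - 1*0 = 4 + 0 = 4)
-(u(5²) - 3517) = -(4 - 3517) = -1*(-3513) = 3513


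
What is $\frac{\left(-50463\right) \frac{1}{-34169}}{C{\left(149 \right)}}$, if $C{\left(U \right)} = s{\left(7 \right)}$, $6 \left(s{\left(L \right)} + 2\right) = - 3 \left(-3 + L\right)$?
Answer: $- \frac{50463}{136676} \approx -0.36922$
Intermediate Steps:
$s{\left(L \right)} = - \frac{1}{2} - \frac{L}{2}$ ($s{\left(L \right)} = -2 + \frac{\left(-3\right) \left(-3 + L\right)}{6} = -2 + \frac{9 - 3 L}{6} = -2 - \left(- \frac{3}{2} + \frac{L}{2}\right) = - \frac{1}{2} - \frac{L}{2}$)
$C{\left(U \right)} = -4$ ($C{\left(U \right)} = - \frac{1}{2} - \frac{7}{2} = -4$)
$\frac{\left(-50463\right) \frac{1}{-34169}}{C{\left(149 \right)}} = \frac{\left(-50463\right) \frac{1}{-34169}}{-4} = \left(-50463\right) \left(- \frac{1}{34169}\right) \left(- \frac{1}{4}\right) = \frac{50463}{34169} \left(- \frac{1}{4}\right) = - \frac{50463}{136676}$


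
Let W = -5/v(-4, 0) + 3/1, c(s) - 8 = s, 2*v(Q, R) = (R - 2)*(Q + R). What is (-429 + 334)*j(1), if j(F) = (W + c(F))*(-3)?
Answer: 12255/4 ≈ 3063.8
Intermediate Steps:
v(Q, R) = (-2 + R)*(Q + R)/2 (v(Q, R) = ((R - 2)*(Q + R))/2 = ((-2 + R)*(Q + R))/2 = (-2 + R)*(Q + R)/2)
c(s) = 8 + s
W = 7/4 (W = -5/((½)*0² - 1*(-4) - 1*0 + (½)*(-4)*0) + 3/1 = -5/((½)*0 + 4 + 0 + 0) + 3*1 = -5/(0 + 4 + 0 + 0) + 3 = -5/4 + 3 = 7/4 ≈ 1.7500)
j(F) = -117/4 - 3*F (j(F) = (7/4 + (8 + F))*(-3) = (39/4 + F)*(-3) = -117/4 - 3*F)
(-429 + 334)*j(1) = (-429 + 334)*(-117/4 - 3*1) = -95*(-117/4 - 3) = -95*(-129/4) = 12255/4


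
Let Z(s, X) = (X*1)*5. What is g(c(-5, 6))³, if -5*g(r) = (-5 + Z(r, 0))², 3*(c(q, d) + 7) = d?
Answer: -125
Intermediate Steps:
Z(s, X) = 5*X (Z(s, X) = X*5 = 5*X)
c(q, d) = -7 + d/3
g(r) = -5 (g(r) = -(-5 + 5*0)²/5 = -(-5 + 0)²/5 = -⅕*(-5)² = -⅕*25 = -5)
g(c(-5, 6))³ = (-5)³ = -125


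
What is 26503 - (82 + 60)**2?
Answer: 6339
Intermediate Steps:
26503 - (82 + 60)**2 = 26503 - 1*142**2 = 26503 - 1*20164 = 26503 - 20164 = 6339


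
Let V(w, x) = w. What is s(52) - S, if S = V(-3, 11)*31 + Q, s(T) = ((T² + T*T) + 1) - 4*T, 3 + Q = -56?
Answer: 5353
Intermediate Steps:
Q = -59 (Q = -3 - 56 = -59)
s(T) = 1 - 4*T + 2*T² (s(T) = ((T² + T²) + 1) - 4*T = (2*T² + 1) - 4*T = (1 + 2*T²) - 4*T = 1 - 4*T + 2*T²)
S = -152 (S = -3*31 - 59 = -93 - 59 = -152)
s(52) - S = (1 - 4*52 + 2*52²) - 1*(-152) = (1 - 208 + 2*2704) + 152 = (1 - 208 + 5408) + 152 = 5201 + 152 = 5353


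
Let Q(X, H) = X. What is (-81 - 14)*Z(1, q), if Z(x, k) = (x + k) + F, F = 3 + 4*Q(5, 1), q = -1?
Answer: -2185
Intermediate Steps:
F = 23 (F = 3 + 4*5 = 3 + 20 = 23)
Z(x, k) = 23 + k + x (Z(x, k) = (x + k) + 23 = (k + x) + 23 = 23 + k + x)
(-81 - 14)*Z(1, q) = (-81 - 14)*(23 - 1 + 1) = -95*23 = -2185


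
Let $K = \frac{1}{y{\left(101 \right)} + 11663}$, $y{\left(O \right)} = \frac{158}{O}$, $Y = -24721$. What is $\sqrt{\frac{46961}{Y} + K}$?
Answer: $\frac{2 i \sqrt{402813089302260003465}}{29124329241} \approx 1.3782 i$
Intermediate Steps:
$K = \frac{101}{1178121}$ ($K = \frac{1}{\frac{158}{101} + 11663} = \frac{1}{\frac{1178121}{101}} = \frac{101}{1178121} \approx 8.573 \cdot 10^{-5}$)
$\sqrt{\frac{46961}{Y} + K} = \sqrt{\frac{46961}{-24721} + \frac{101}{1178121}} = \sqrt{46961 \left(- \frac{1}{24721}\right) + \frac{101}{1178121}} = \sqrt{- \frac{46961}{24721} + \frac{101}{1178121}} = \sqrt{- \frac{55323243460}{29124329241}} = \frac{2 i \sqrt{402813089302260003465}}{29124329241}$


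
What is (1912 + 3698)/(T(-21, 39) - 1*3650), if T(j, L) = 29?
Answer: -110/71 ≈ -1.5493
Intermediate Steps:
(1912 + 3698)/(T(-21, 39) - 1*3650) = (1912 + 3698)/(29 - 1*3650) = 5610/(29 - 3650) = 5610/(-3621) = 5610*(-1/3621) = -110/71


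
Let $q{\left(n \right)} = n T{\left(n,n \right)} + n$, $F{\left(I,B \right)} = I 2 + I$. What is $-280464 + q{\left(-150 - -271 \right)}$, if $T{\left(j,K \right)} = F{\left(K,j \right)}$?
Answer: $-236420$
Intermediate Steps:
$F{\left(I,B \right)} = 3 I$ ($F{\left(I,B \right)} = 2 I + I = 3 I$)
$T{\left(j,K \right)} = 3 K$
$q{\left(n \right)} = n + 3 n^{2}$ ($q{\left(n \right)} = n 3 n + n = 3 n^{2} + n = n + 3 n^{2}$)
$-280464 + q{\left(-150 - -271 \right)} = -280464 + \left(-150 - -271\right) \left(1 + 3 \left(-150 - -271\right)\right) = -280464 + \left(-150 + 271\right) \left(1 + 3 \left(-150 + 271\right)\right) = -280464 + 121 \left(1 + 3 \cdot 121\right) = -280464 + 121 \left(1 + 363\right) = -280464 + 121 \cdot 364 = -280464 + 44044 = -236420$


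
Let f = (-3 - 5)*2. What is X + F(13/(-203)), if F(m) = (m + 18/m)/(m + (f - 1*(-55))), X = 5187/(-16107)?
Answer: -2406643/319072 ≈ -7.5426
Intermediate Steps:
f = -16 (f = -8*2 = -16)
X = -19/59 (X = 5187*(-1/16107) = -19/59 ≈ -0.32203)
F(m) = (m + 18/m)/(39 + m) (F(m) = (m + 18/m)/(m + (-16 - 1*(-55))) = (m + 18/m)/(m + (-16 + 55)) = (m + 18/m)/(m + 39) = (m + 18/m)/(39 + m))
X + F(13/(-203)) = -19/59 + (18 + (13/(-203))**2)/(((13/(-203)))*(39 + 13/(-203))) = -19/59 + (18 + (13*(-1/203))**2)/(((13*(-1/203)))*(39 + 13*(-1/203))) = -19/59 + (18 + (-13/203)**2)/((-13/203)*(39 - 13/203)) = -19/59 - 203*(18 + 169/41209)/(13*7904/203) = -19/59 - 203/13*203/7904*741931/41209 = -19/59 - 39049/5408 = -2406643/319072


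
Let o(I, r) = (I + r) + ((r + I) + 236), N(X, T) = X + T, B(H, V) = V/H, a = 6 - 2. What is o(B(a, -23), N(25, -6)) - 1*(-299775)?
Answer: 600075/2 ≈ 3.0004e+5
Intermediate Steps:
a = 4
N(X, T) = T + X
o(I, r) = 236 + 2*I + 2*r (o(I, r) = (I + r) + ((I + r) + 236) = (I + r) + (236 + I + r) = 236 + 2*I + 2*r)
o(B(a, -23), N(25, -6)) - 1*(-299775) = (236 + 2*(-23/4) + 2*(-6 + 25)) - 1*(-299775) = (236 + 2*(-23*¼) + 2*19) + 299775 = (236 + 2*(-23/4) + 38) + 299775 = (236 - 23/2 + 38) + 299775 = 525/2 + 299775 = 600075/2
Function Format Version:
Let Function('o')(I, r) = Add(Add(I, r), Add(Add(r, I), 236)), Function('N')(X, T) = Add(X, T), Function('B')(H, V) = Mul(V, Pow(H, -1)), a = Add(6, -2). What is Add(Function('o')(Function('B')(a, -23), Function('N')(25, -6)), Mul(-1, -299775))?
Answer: Rational(600075, 2) ≈ 3.0004e+5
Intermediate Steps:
a = 4
Function('N')(X, T) = Add(T, X)
Function('o')(I, r) = Add(236, Mul(2, I), Mul(2, r)) (Function('o')(I, r) = Add(Add(I, r), Add(Add(I, r), 236)) = Add(Add(I, r), Add(236, I, r)) = Add(236, Mul(2, I), Mul(2, r)))
Add(Function('o')(Function('B')(a, -23), Function('N')(25, -6)), Mul(-1, -299775)) = Add(Add(236, Mul(2, Mul(-23, Pow(4, -1))), Mul(2, Add(-6, 25))), Mul(-1, -299775)) = Add(Add(236, Mul(2, Mul(-23, Rational(1, 4))), Mul(2, 19)), 299775) = Add(Add(236, Mul(2, Rational(-23, 4)), 38), 299775) = Add(Add(236, Rational(-23, 2), 38), 299775) = Add(Rational(525, 2), 299775) = Rational(600075, 2)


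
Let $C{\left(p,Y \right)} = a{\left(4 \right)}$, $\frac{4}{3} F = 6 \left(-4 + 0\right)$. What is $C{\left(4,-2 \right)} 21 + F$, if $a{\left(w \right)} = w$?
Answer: $66$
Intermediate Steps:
$F = -18$ ($F = \frac{3 \cdot 6 \left(-4 + 0\right)}{4} = \frac{3 \cdot 6 \left(-4\right)}{4} = \frac{3}{4} \left(-24\right) = -18$)
$C{\left(p,Y \right)} = 4$
$C{\left(4,-2 \right)} 21 + F = 4 \cdot 21 - 18 = 84 - 18 = 66$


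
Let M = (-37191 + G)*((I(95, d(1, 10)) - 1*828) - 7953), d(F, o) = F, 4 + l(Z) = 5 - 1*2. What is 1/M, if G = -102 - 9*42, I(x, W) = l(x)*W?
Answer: 1/330826722 ≈ 3.0227e-9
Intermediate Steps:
l(Z) = -1 (l(Z) = -4 + (5 - 1*2) = -4 + (5 - 2) = -4 + 3 = -1)
I(x, W) = -W
G = -480 (G = -102 - 378 = -480)
M = 330826722 (M = (-37191 - 480)*((-1*1 - 1*828) - 7953) = -37671*((-1 - 828) - 7953) = -37671*(-829 - 7953) = -37671*(-8782) = 330826722)
1/M = 1/330826722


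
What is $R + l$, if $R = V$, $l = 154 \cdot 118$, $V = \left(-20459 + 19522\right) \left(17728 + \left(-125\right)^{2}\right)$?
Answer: $-31233589$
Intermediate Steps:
$V = -31251761$ ($V = - 937 \left(17728 + 15625\right) = \left(-937\right) 33353 = -31251761$)
$l = 18172$
$R = -31251761$
$R + l = -31251761 + 18172 = -31233589$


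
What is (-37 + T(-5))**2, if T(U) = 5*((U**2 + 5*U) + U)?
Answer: 3844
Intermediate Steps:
T(U) = 5*U**2 + 30*U (T(U) = 5*(U**2 + 6*U) = 5*U**2 + 30*U)
(-37 + T(-5))**2 = (-37 + 5*(-5)*(6 - 5))**2 = (-37 + 5*(-5)*1)**2 = (-37 - 25)**2 = (-62)**2 = 3844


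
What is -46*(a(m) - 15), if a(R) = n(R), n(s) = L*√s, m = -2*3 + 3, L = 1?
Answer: 690 - 46*I*√3 ≈ 690.0 - 79.674*I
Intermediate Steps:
m = -3 (m = -6 + 3 = -3)
n(s) = √s (n(s) = 1*√s = √s)
a(R) = √R
-46*(a(m) - 15) = -46*(√(-3) - 15) = -46*(I*√3 - 15) = -46*(-15 + I*√3) = 690 - 46*I*√3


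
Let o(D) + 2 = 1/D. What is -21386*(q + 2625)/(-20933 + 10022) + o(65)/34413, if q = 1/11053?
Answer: 462651193398711971/89920634394045 ≈ 5145.1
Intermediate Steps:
q = 1/11053 ≈ 9.0473e-5
o(D) = -2 + 1/D
-21386*(q + 2625)/(-20933 + 10022) + o(65)/34413 = -21386*(1/11053 + 2625)/(-20933 + 10022) + (-2 + 1/65)/34413 = -21386/((-10911/29014126/11053)) + (-2 + 1/65)*(1/34413) = -21386/((-10911*11053/29014126)) - 129/65*1/34413 = -21386/(-120599283/29014126) - 43/745615 = -21386*(-29014126/120599283) - 43/745615 = 620496098636/120599283 - 43/745615 = 462651193398711971/89920634394045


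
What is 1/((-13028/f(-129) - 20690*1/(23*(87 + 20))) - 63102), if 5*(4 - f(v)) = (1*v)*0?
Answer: -2461/163330189 ≈ -1.5068e-5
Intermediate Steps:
f(v) = 4 (f(v) = 4 - 1*v*0/5 = 4 - v*0/5 = 4 - 1/5*0 = 4 + 0 = 4)
1/((-13028/f(-129) - 20690*1/(23*(87 + 20))) - 63102) = 1/((-13028/4 - 20690*1/(23*(87 + 20))) - 63102) = 1/((-13028*1/4 - 20690/(23*107)) - 63102) = 1/((-3257 - 20690/2461) - 63102) = 1/(-8036167/2461 - 63102) = 1/(-163330189/2461) = -2461/163330189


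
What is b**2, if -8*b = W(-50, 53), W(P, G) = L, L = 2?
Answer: 1/16 ≈ 0.062500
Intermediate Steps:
W(P, G) = 2
b = -1/4 (b = -1/8*2 = -1/4 ≈ -0.25000)
b**2 = (-1/4)**2 = 1/16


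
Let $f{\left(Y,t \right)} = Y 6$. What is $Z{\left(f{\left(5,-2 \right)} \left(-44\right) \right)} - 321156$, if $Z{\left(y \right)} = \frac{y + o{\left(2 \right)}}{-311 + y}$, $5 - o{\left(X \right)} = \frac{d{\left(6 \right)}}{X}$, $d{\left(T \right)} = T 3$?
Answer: $- \frac{523804112}{1631} \approx -3.2116 \cdot 10^{5}$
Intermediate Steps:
$f{\left(Y,t \right)} = 6 Y$
$d{\left(T \right)} = 3 T$
$o{\left(X \right)} = 5 - \frac{18}{X}$ ($o{\left(X \right)} = 5 - \frac{3 \cdot 6}{X} = 5 - \frac{18}{X}$)
$Z{\left(y \right)} = \frac{-4 + y}{-311 + y}$ ($Z{\left(y \right)} = \frac{y + \left(5 - \frac{18}{2}\right)}{-311 + y} = \frac{y + \left(5 - 9\right)}{-311 + y} = \frac{y - 4}{-311 + y} = \frac{-4 + y}{-311 + y}$)
$Z{\left(f{\left(5,-2 \right)} \left(-44\right) \right)} - 321156 = \frac{-4 + 6 \cdot 5 \left(-44\right)}{-311 + 6 \cdot 5 \left(-44\right)} - 321156 = \frac{-4 + 30 \left(-44\right)}{-311 + 30 \left(-44\right)} - 321156 = \frac{-4 - 1320}{-311 - 1320} - 321156 = \frac{1}{-1631} \left(-1324\right) - 321156 = \left(- \frac{1}{1631}\right) \left(-1324\right) - 321156 = \frac{1324}{1631} - 321156 = - \frac{523804112}{1631}$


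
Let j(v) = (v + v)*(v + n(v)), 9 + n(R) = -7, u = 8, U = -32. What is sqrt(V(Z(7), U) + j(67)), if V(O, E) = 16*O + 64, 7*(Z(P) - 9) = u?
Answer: sqrt(345954)/7 ≈ 84.026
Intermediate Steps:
n(R) = -16 (n(R) = -9 - 7 = -16)
Z(P) = 71/7 (Z(P) = 9 + (1/7)*8 = 9 + 8/7 = 71/7)
V(O, E) = 64 + 16*O
j(v) = 2*v*(-16 + v) (j(v) = (v + v)*(v - 16) = (2*v)*(-16 + v) = 2*v*(-16 + v))
sqrt(V(Z(7), U) + j(67)) = sqrt((64 + 16*(71/7)) + 2*67*(-16 + 67)) = sqrt((64 + 1136/7) + 2*67*51) = sqrt(1584/7 + 6834) = sqrt(49422/7) = sqrt(345954)/7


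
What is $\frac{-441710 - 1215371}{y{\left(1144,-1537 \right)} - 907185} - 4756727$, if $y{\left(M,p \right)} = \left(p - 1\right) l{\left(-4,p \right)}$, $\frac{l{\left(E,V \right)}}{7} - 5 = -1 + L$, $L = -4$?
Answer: $- \frac{4315229726414}{907185} \approx -4.7567 \cdot 10^{6}$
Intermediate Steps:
$l{\left(E,V \right)} = 0$ ($l{\left(E,V \right)} = 35 + 7 \left(-1 - 4\right) = 35 + 7 \left(-5\right) = 35 - 35 = 0$)
$y{\left(M,p \right)} = 0$ ($y{\left(M,p \right)} = \left(p - 1\right) 0 = \left(-1 + p\right) 0 = 0$)
$\frac{-441710 - 1215371}{y{\left(1144,-1537 \right)} - 907185} - 4756727 = \frac{-441710 - 1215371}{0 - 907185} - 4756727 = - \frac{1657081}{-907185} - 4756727 = \left(-1657081\right) \left(- \frac{1}{907185}\right) - 4756727 = \frac{1657081}{907185} - 4756727 = - \frac{4315229726414}{907185}$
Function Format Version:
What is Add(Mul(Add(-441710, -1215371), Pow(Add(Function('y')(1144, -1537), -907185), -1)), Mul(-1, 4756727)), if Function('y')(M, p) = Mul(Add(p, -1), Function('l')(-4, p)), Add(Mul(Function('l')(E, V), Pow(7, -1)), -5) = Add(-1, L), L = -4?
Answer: Rational(-4315229726414, 907185) ≈ -4.7567e+6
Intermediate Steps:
Function('l')(E, V) = 0 (Function('l')(E, V) = Add(35, Mul(7, Add(-1, -4))) = Add(35, Mul(7, -5)) = Add(35, -35) = 0)
Function('y')(M, p) = 0 (Function('y')(M, p) = Mul(Add(p, -1), 0) = Mul(Add(-1, p), 0) = 0)
Add(Mul(Add(-441710, -1215371), Pow(Add(Function('y')(1144, -1537), -907185), -1)), Mul(-1, 4756727)) = Add(Mul(Add(-441710, -1215371), Pow(Add(0, -907185), -1)), Mul(-1, 4756727)) = Add(Mul(-1657081, Pow(-907185, -1)), -4756727) = Add(Mul(-1657081, Rational(-1, 907185)), -4756727) = Add(Rational(1657081, 907185), -4756727) = Rational(-4315229726414, 907185)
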